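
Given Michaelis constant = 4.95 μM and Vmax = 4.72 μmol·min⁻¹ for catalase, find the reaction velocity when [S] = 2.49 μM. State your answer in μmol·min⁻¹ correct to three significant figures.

1.58 μmol·min⁻¹

v = Vmax·[S]/(Km + [S]) = 4.72 × 2.49 / (4.95 + 2.49)
  = 11.75 / 7.440 = 1.58 μmol·min⁻¹.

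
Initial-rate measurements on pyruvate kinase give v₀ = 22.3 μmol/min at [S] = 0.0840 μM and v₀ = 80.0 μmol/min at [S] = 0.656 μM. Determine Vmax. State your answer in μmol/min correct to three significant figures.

129 μmol/min

In reciprocal form, 1/v = (Km/Vmax)·(1/[S]) + 1/Vmax. The two points give (1/[S], 1/v) = (11.90, 0.04484) and (1.524, 0.01250).
Slope = (0.04484 − 0.01250)/(11.90 − 1.524) = 0.003116; intercept = 0.04484 − 0.003116×11.90 = 0.007750.
Vmax = 1/intercept = 129 μmol/min; Km = slope × Vmax = 0.003116 × 129 = 0.402 μM.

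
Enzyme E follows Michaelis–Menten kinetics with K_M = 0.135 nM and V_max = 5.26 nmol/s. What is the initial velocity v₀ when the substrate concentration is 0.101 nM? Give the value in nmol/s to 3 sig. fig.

v = Vmax·[S]/(Km + [S]) = 5.26 × 0.101 / (0.135 + 0.101)
  = 0.5313 / 0.2360 = 2.25 nmol/s.

2.25 nmol/s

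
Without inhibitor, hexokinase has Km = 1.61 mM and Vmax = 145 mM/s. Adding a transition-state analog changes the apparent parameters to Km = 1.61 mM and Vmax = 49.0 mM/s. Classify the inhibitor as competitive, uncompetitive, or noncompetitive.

Vmax decreases (145 → 49.0 mM/s) while Km is unchanged — pure noncompetitive inhibition.

noncompetitive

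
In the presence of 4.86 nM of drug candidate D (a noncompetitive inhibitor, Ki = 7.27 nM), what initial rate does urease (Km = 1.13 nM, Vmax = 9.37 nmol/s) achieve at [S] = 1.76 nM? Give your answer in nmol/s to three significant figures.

3.42 nmol/s

α = 1 + [I]/Ki = 1 + 4.86/7.27 = 1.669.
For a noncompetitive inhibitor, Vmax is reduced to Vmax/α while Km is unchanged: Km,app = 1.13 nM, Vmax,app = 5.62 nmol/s.
v = Vmax,app·[S]/(Km,app + [S]) = 5.62 × 1.76/(1.13 + 1.76) = 3.42 nmol/s.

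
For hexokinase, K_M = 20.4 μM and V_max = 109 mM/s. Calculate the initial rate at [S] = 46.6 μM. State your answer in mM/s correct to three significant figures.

75.8 mM/s

[S]/(Km+[S]) = 46.6/67.00 = 0.6955, the fractional saturation.
v = 0.6955 × Vmax = 0.6955 × 109 = 75.8 mM/s.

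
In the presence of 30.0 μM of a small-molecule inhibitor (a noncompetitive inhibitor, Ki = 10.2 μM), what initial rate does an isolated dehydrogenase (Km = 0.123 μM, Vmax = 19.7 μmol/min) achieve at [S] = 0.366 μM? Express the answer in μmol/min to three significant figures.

3.74 μmol/min

With α = 1 + [I]/Ki = 1 + 30.0/10.2 = 3.941, the noncompetitive rate law is v = (Vmax/α)·[S] / (Km + [S]).
v = (19.7/3.941)×0.366 / (0.123 + 0.366) = 1.829/0.4890 = 3.74 μmol/min.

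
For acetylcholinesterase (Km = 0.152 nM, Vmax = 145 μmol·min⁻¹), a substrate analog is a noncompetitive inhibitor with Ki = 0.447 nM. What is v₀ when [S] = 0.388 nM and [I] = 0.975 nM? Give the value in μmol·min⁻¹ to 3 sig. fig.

α = 1 + [I]/Ki = 1 + 0.975/0.447 = 3.181.
For a noncompetitive inhibitor, Vmax is reduced to Vmax/α while Km is unchanged: Km,app = 0.152 nM, Vmax,app = 45.6 μmol·min⁻¹.
v = Vmax,app·[S]/(Km,app + [S]) = 45.6 × 0.388/(0.152 + 0.388) = 32.8 μmol·min⁻¹.

32.8 μmol·min⁻¹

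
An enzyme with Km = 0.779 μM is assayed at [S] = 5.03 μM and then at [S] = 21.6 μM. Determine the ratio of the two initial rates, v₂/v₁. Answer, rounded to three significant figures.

1.11

The fractional saturations are [S]/(Km+[S]) = 5.03/5.809 = 0.8659 and 21.6/22.38 = 0.9652.
v₂/v₁ is just their ratio: 0.9652/0.8659 = 1.11.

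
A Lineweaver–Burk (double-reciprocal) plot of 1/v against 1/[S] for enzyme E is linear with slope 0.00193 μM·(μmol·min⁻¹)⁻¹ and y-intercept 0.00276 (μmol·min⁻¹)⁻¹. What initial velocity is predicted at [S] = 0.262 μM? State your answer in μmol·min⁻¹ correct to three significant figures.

98.8 μmol·min⁻¹

The y-intercept is 1/Vmax, so Vmax = 1/0.00276 = 362 μmol·min⁻¹.
The slope is Km/Vmax, so Km = 0.00193 × 362 = 0.699 μM.
Then v = 362 × 0.262/(0.699 + 0.262) = 98.8 μmol·min⁻¹.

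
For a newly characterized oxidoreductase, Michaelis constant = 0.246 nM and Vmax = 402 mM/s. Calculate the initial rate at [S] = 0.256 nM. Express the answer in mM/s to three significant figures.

v = Vmax·[S]/(Km + [S]) = 402 × 0.256 / (0.246 + 0.256)
  = 102.9 / 0.5020 = 205 mM/s.

205 mM/s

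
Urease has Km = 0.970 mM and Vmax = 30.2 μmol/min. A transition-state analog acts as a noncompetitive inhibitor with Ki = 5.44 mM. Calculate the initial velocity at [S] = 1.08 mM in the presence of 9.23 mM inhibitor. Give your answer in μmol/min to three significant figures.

With α = 1 + [I]/Ki = 1 + 9.23/5.44 = 2.697, the noncompetitive rate law is v = (Vmax/α)·[S] / (Km + [S]).
v = (30.2/2.697)×1.08 / (0.970 + 1.08) = 12.09/2.050 = 5.90 μmol/min.

5.90 μmol/min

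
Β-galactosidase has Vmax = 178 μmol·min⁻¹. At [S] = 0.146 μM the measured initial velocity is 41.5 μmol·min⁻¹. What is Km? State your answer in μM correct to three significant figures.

From v = Vmax[S]/(Km+[S]), Km = [S](Vmax − v)/v.
Km = 0.146 × (178 − 41.5) / 41.5 = 19.93/41.5 = 0.480 μM.

0.480 μM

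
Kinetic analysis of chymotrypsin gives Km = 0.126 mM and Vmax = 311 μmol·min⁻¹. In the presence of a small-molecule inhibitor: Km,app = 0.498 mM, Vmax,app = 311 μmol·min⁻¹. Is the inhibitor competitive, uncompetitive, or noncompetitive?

competitive

Km increases (0.126 → 0.498 mM) while Vmax is unchanged — the hallmark of competitive inhibition.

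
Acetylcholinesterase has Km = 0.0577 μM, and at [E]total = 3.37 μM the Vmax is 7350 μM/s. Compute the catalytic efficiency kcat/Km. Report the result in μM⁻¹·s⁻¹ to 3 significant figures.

37800 μM⁻¹·s⁻¹

kcat = Vmax/[E]total = 7350/3.37 = 2180 s⁻¹.
kcat/Km = 2180/0.0577 = 37800 μM⁻¹·s⁻¹.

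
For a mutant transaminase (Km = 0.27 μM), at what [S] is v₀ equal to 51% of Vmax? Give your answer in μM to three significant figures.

0.281 μM

v/Vmax = [S]/(Km+[S]) = 0.51, so [S] = Km·0.51/(1 − 0.51) = 0.27 × 1.041.
[S] = 0.281 μM.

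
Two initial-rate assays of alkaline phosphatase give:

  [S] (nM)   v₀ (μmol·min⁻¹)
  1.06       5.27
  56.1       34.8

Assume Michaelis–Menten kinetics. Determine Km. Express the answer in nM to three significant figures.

6.79 nM

From v = Vmax[S]/(Km+[S]), each point gives Vmax = v(Km+[S])/[S].
Equating: 5.27(Km+1.06)/1.06 = 34.8(Km+56.1)/56.1.
4.972·Km + 5.27 = 0.6203·Km + 34.8, so (4.972 − 0.6203)·Km = 34.8 − 5.27.
Km = 29.53/4.351 = 6.79 nM; then Vmax = 5.27(6.79+1.06)/1.06 = 39.0 μmol·min⁻¹.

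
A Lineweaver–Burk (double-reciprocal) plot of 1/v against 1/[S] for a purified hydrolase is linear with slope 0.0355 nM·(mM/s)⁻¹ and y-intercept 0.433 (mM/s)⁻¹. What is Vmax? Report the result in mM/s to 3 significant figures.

The y-intercept of a Lineweaver–Burk plot equals 1/Vmax, so Vmax = 1/0.433 = 2.31 mM/s.

2.31 mM/s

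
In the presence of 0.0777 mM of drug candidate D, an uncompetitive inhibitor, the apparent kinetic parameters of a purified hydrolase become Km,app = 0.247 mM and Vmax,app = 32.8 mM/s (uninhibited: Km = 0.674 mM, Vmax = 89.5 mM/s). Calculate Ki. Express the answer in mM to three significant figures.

0.0449 mM

Uncompetitive: Vmax,app = Vmax/α (and Km,app = Km/α) with α = 1 + [I]/Ki.
α = Vmax/Vmax,app = 89.5/32.8 = 2.729.
Ki = [I]/(α − 1) = 0.0777/1.729 = 0.0449 mM.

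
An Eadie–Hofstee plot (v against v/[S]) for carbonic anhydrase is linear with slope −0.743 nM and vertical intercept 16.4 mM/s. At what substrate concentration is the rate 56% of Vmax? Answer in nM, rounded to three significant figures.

0.946 nM

The Eadie–Hofstee slope gives Km = 0.743 nM (slope = −Km).
v/Vmax = [S]/(Km+[S]) = 0.56 ⇒ [S] = Km·0.56/(1−0.56) = 0.743 × 1.273 = 0.946 nM.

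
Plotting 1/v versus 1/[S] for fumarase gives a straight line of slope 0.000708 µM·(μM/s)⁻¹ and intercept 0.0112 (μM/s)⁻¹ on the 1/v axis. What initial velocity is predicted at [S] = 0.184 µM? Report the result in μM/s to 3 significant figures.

66.5 μM/s

The y-intercept is 1/Vmax, so Vmax = 1/0.0112 = 89.3 μM/s.
The slope is Km/Vmax, so Km = 0.000708 × 89.3 = 0.0632 µM.
Then v = 89.3 × 0.184/(0.0632 + 0.184) = 66.5 μM/s.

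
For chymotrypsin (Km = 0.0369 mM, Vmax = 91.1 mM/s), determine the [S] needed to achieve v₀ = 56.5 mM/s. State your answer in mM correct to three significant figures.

0.0603 mM

Rearranging v = Vmax[S]/(Km+[S]) gives [S] = Km·v/(Vmax − v).
[S] = 0.0369 × 56.5 / (91.1 − 56.5) = 2.085/34.60 = 0.0603 mM.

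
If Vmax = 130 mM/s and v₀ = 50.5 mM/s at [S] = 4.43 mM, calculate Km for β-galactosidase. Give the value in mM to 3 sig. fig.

6.97 mM

v/Vmax = 50.5/130 = 0.3885 = [S]/(Km+[S]).
So Km + [S] = [S]/0.3885 = 11.40 mM, giving Km = 11.40 − 4.43 = 6.97 mM.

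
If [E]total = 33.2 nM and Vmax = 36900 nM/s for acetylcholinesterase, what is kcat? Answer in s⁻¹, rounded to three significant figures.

1110 s⁻¹

kcat = Vmax/[E]total = 36900 nM/s / 33.2 nM = 1110 s⁻¹.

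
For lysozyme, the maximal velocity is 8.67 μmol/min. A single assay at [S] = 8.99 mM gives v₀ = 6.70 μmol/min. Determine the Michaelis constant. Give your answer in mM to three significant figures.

v/Vmax = 6.70/8.67 = 0.7728 = [S]/(Km+[S]).
So Km + [S] = [S]/0.7728 = 11.63 mM, giving Km = 11.63 − 8.99 = 2.64 mM.

2.64 mM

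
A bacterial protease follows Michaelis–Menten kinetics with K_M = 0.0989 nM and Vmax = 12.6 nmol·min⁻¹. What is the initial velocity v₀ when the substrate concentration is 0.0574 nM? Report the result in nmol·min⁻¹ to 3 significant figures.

4.63 nmol·min⁻¹

v = Vmax·[S]/(Km + [S]) = 12.6 × 0.0574 / (0.0989 + 0.0574)
  = 0.7232 / 0.1563 = 4.63 nmol·min⁻¹.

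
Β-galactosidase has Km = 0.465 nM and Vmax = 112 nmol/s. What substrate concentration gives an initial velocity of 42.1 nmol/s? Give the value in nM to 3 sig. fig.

0.280 nM

Rearranging v = Vmax[S]/(Km+[S]) gives [S] = Km·v/(Vmax − v).
[S] = 0.465 × 42.1 / (112 − 42.1) = 19.58/69.90 = 0.280 nM.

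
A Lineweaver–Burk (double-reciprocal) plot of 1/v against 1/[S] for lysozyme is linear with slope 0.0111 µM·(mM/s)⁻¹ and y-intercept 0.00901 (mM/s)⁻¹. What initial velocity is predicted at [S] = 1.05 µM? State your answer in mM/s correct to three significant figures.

The y-intercept is 1/Vmax, so Vmax = 1/0.00901 = 111 mM/s.
The slope is Km/Vmax, so Km = 0.0111 × 111 = 1.23 µM.
Then v = 111 × 1.05/(1.23 + 1.05) = 51.1 mM/s.

51.1 mM/s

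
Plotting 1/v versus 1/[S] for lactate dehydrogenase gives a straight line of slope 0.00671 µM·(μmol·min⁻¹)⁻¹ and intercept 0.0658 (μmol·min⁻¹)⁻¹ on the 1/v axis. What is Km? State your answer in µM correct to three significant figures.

0.102 µM

y-intercept = 1/Vmax ⇒ Vmax = 15.2 μmol·min⁻¹; slope = Km/Vmax ⇒ Km = slope × Vmax.
Km = 0.00671 × 15.2 = 0.102 µM.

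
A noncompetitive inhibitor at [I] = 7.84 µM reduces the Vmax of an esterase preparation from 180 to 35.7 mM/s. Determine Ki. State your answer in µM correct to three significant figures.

1.94 µM

Noncompetitive: Vmax,app = Vmax/α with α = 1 + [I]/Ki.
α = Vmax/Vmax,app = 180/35.7 = 5.042.
Ki = [I]/(α − 1) = 7.84/4.042 = 1.94 µM.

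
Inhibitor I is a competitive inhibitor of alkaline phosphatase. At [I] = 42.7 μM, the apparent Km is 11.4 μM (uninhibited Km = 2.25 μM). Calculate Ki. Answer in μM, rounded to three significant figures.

10.5 μM

Competitive: Km,app = α·Km with α = 1 + [I]/Ki.
α = Km,app/Km = 11.4/2.25 = 5.067.
Since α = 1 + [I]/Ki, [I]/Ki = 5.067 − 1 = 4.067 and Ki = 42.7/4.067 = 10.5 μM.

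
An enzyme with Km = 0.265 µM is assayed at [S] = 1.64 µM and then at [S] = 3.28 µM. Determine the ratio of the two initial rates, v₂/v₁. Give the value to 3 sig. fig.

1.07

The fractional saturations are [S]/(Km+[S]) = 1.64/1.905 = 0.8609 and 3.28/3.545 = 0.9252.
v₂/v₁ is just their ratio: 0.9252/0.8609 = 1.07.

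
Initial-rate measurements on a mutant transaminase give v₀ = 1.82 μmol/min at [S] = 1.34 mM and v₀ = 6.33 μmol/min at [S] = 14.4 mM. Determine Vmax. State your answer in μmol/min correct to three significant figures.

8.49 μmol/min

In reciprocal form, 1/v = (Km/Vmax)·(1/[S]) + 1/Vmax. The two points give (1/[S], 1/v) = (0.7463, 0.5495) and (0.06944, 0.1580).
Slope = (0.5495 − 0.1580)/(0.7463 − 0.06944) = 0.5784; intercept = 0.5495 − 0.5784×0.7463 = 0.1178.
Vmax = 1/intercept = 8.49 μmol/min; Km = slope × Vmax = 0.5784 × 8.49 = 4.91 mM.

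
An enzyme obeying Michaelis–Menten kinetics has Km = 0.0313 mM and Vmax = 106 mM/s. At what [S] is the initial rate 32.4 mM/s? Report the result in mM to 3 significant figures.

0.0138 mM

Rearranging v = Vmax[S]/(Km+[S]) gives [S] = Km·v/(Vmax − v).
[S] = 0.0313 × 32.4 / (106 − 32.4) = 1.014/73.60 = 0.0138 mM.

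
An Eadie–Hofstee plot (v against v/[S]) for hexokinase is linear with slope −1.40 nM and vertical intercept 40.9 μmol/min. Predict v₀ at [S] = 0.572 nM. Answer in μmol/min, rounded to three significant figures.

In the Eadie–Hofstee form v = Vmax − Km·(v/[S]), the slope is −Km and the intercept is Vmax, so Km = 1.40 nM and Vmax = 40.9 μmol/min.
v = 40.9 × 0.572/(1.40 + 0.572) = 11.9 μmol/min.

11.9 μmol/min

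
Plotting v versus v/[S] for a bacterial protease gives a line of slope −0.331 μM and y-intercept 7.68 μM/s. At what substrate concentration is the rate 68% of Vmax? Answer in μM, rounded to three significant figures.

0.703 μM

The Eadie–Hofstee slope gives Km = 0.331 μM (slope = −Km).
v/Vmax = [S]/(Km+[S]) = 0.68 ⇒ [S] = Km·0.68/(1−0.68) = 0.331 × 2.125 = 0.703 μM.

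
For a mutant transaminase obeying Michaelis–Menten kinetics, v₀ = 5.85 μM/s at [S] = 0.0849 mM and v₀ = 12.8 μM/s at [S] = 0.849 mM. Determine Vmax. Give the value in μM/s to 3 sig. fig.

14.7 μM/s

In reciprocal form, 1/v = (Km/Vmax)·(1/[S]) + 1/Vmax. The two points give (1/[S], 1/v) = (11.78, 0.1709) and (1.178, 0.07812).
Slope = (0.1709 − 0.07812)/(11.78 − 1.178) = 0.008756; intercept = 0.1709 − 0.008756×11.78 = 0.06781.
Vmax = 1/intercept = 14.7 μM/s; Km = slope × Vmax = 0.008756 × 14.7 = 0.129 mM.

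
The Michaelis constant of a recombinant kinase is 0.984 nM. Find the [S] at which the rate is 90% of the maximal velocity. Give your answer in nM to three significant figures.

8.86 nM

v/Vmax = [S]/(Km+[S]) = 0.9, so [S] = Km·0.9/(1 − 0.9) = 0.984 × 9.000.
[S] = 8.86 nM.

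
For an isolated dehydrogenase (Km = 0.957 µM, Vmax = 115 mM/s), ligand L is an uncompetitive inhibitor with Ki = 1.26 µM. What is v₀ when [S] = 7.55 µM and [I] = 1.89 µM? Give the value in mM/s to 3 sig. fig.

With α = 1 + [I]/Ki = 1 + 1.89/1.26 = 2.500, the uncompetitive rate law is v = (Vmax/α)·[S] / (Km/α + [S]).
v = (115/2.500)×7.55 / (0.957/2.500 + 7.55) = 347.3/7.933 = 43.8 mM/s.

43.8 mM/s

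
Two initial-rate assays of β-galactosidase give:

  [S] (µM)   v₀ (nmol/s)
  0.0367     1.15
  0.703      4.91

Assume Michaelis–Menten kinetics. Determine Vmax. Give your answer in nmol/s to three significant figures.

In reciprocal form, 1/v = (Km/Vmax)·(1/[S]) + 1/Vmax. The two points give (1/[S], 1/v) = (27.25, 0.8696) and (1.422, 0.2037).
Slope = (0.8696 − 0.2037)/(27.25 − 1.422) = 0.02578; intercept = 0.8696 − 0.02578×27.25 = 0.1670.
Vmax = 1/intercept = 5.99 nmol/s; Km = slope × Vmax = 0.02578 × 5.99 = 0.154 µM.

5.99 nmol/s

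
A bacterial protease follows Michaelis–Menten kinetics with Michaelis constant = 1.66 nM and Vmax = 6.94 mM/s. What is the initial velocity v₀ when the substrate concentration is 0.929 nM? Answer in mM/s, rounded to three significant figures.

[S]/(Km+[S]) = 0.929/2.589 = 0.3588, the fractional saturation.
v = 0.3588 × Vmax = 0.3588 × 6.94 = 2.49 mM/s.

2.49 mM/s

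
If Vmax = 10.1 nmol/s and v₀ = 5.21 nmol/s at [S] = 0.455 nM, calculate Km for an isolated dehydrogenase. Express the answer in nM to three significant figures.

0.427 nM

From v = Vmax[S]/(Km+[S]), Km = [S](Vmax − v)/v.
Km = 0.455 × (10.1 − 5.21) / 5.21 = 2.225/5.21 = 0.427 nM.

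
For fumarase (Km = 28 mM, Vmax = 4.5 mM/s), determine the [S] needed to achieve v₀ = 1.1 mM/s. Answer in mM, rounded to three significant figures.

9.06 mM

The required fractional saturation is v/Vmax = 1.1/4.5 = 0.2444.
Then [S]/(Km+[S]) = 0.2444 ⇒ [S] = 28 × 0.2444/(1 − 0.2444) = 9.06 mM.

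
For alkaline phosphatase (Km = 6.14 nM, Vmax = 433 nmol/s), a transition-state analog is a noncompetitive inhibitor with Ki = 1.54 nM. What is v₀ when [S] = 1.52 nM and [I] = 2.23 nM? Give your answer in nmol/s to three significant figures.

35.1 nmol/s

α = 1 + [I]/Ki = 1 + 2.23/1.54 = 2.448.
For a noncompetitive inhibitor, Vmax is reduced to Vmax/α while Km is unchanged: Km,app = 6.14 nM, Vmax,app = 177 nmol/s.
v = Vmax,app·[S]/(Km,app + [S]) = 177 × 1.52/(6.14 + 1.52) = 35.1 nmol/s.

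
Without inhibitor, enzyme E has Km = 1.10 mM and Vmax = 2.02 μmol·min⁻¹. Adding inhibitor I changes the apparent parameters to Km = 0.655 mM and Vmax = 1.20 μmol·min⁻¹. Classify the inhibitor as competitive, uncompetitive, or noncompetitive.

Both Km and Vmax decrease by the same factor (~1.68-fold) — characteristic of uncompetitive inhibition.

uncompetitive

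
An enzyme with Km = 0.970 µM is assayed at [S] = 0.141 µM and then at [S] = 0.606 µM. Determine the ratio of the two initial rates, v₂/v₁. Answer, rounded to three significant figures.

3.03

Since Vmax cancels, v₂/v₁ = [S]₂(Km+[S]₁) / [S]₁(Km+[S]₂).
= 0.606×(0.970+0.141) / (0.141×(0.970+0.606)) = 0.6733/0.2222 = 3.03.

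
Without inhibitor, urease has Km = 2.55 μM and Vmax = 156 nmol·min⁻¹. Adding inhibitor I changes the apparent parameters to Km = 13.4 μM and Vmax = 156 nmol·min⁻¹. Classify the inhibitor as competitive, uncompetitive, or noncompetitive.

Km increases (2.55 → 13.4 μM) while Vmax is unchanged — the hallmark of competitive inhibition.

competitive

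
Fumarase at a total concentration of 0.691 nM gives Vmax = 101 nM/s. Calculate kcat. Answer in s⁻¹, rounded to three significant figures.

kcat = Vmax/[E]total = 101 nM/s / 0.691 nM = 146 s⁻¹.

146 s⁻¹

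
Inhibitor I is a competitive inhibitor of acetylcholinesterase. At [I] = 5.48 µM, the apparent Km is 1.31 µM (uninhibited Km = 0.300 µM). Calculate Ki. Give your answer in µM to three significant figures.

1.63 µM

Competitive: Km,app = α·Km with α = 1 + [I]/Ki.
α = Km,app/Km = 1.31/0.300 = 4.367.
Ki = [I]/(α − 1) = 5.48/3.367 = 1.63 µM.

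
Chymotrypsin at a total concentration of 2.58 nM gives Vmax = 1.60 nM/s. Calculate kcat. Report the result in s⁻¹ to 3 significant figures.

0.620 s⁻¹

kcat = Vmax/[E]total = 1.60 nM/s / 2.58 nM = 0.620 s⁻¹.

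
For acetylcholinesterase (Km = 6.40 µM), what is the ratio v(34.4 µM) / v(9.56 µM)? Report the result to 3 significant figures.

Since Vmax cancels, v₂/v₁ = [S]₂(Km+[S]₁) / [S]₁(Km+[S]₂).
= 34.4×(6.40+9.56) / (9.56×(6.40+34.4)) = 549.0/390.0 = 1.41.

1.41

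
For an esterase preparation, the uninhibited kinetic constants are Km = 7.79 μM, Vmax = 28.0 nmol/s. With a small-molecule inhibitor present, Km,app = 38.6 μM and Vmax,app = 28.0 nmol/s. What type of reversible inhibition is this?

Km increases (7.79 → 38.6 μM) while Vmax is unchanged — the hallmark of competitive inhibition.

competitive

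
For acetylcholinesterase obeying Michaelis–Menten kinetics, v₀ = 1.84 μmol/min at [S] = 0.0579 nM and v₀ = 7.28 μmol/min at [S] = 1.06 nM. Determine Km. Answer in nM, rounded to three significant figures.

From v = Vmax[S]/(Km+[S]), each point gives Vmax = v(Km+[S])/[S].
Equating: 1.84(Km+0.0579)/0.0579 = 7.28(Km+1.06)/1.06.
31.78·Km + 1.84 = 6.868·Km + 7.28, so (31.78 − 6.868)·Km = 7.28 − 1.84.
Km = 5.440/24.91 = 0.218 nM; then Vmax = 1.84(0.218+0.0579)/0.0579 = 8.78 μmol/min.

0.218 nM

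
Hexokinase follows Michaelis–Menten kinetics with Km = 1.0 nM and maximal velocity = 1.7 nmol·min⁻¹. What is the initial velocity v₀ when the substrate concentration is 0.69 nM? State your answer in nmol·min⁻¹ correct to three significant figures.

v = Vmax·[S]/(Km + [S]) = 1.7 × 0.69 / (1.0 + 0.69)
  = 1.173 / 1.690 = 0.694 nmol·min⁻¹.

0.694 nmol·min⁻¹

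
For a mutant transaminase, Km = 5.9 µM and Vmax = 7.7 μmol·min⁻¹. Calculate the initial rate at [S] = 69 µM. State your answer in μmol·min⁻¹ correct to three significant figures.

7.09 μmol·min⁻¹

[S]/(Km+[S]) = 69/74.90 = 0.9212, the fractional saturation.
v = 0.9212 × Vmax = 0.9212 × 7.7 = 7.09 μmol·min⁻¹.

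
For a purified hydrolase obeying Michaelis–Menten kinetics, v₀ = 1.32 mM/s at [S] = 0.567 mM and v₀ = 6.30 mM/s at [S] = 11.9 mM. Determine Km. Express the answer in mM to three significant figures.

In reciprocal form, 1/v = (Km/Vmax)·(1/[S]) + 1/Vmax. The two points give (1/[S], 1/v) = (1.764, 0.7576) and (0.08403, 0.1587).
Slope = (0.7576 − 0.1587)/(1.764 − 0.08403) = 0.3565; intercept = 0.7576 − 0.3565×1.764 = 0.1288.
Vmax = 1/intercept = 7.77 mM/s; Km = slope × Vmax = 0.3565 × 7.77 = 2.77 mM.

2.77 mM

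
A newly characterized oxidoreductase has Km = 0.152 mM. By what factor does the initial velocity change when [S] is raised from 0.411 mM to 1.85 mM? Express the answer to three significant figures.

Since Vmax cancels, v₂/v₁ = [S]₂(Km+[S]₁) / [S]₁(Km+[S]₂).
= 1.85×(0.152+0.411) / (0.411×(0.152+1.85)) = 1.042/0.8228 = 1.27.

1.27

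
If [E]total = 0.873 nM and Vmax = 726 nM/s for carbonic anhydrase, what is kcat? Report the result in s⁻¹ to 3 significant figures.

832 s⁻¹

kcat = Vmax/[E]total = 726 nM/s / 0.873 nM = 832 s⁻¹.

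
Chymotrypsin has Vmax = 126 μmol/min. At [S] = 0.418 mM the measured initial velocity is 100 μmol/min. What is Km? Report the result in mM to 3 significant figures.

v/Vmax = 100/126 = 0.7937 = [S]/(Km+[S]).
So Km + [S] = [S]/0.7937 = 0.5267 mM, giving Km = 0.5267 − 0.418 = 0.109 mM.

0.109 mM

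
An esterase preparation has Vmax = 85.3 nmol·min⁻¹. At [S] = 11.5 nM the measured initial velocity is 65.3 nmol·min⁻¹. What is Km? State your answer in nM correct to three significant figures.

From v = Vmax[S]/(Km+[S]), Km = [S](Vmax − v)/v.
Km = 11.5 × (85.3 − 65.3) / 65.3 = 230.0/65.3 = 3.52 nM.

3.52 nM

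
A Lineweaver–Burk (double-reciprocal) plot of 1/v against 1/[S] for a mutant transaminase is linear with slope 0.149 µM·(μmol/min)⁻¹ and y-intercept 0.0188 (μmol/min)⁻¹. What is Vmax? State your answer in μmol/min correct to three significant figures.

53.2 μmol/min

The y-intercept of a Lineweaver–Burk plot equals 1/Vmax, so Vmax = 1/0.0188 = 53.2 μmol/min.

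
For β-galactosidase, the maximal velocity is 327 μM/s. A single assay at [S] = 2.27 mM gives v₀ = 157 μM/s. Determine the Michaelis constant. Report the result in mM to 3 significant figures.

v/Vmax = 157/327 = 0.4801 = [S]/(Km+[S]).
So Km + [S] = [S]/0.4801 = 4.728 mM, giving Km = 4.728 − 2.27 = 2.46 mM.

2.46 mM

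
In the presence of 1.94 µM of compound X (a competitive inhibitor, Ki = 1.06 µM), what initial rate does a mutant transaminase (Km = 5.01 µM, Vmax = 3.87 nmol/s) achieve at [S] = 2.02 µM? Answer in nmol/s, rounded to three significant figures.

0.483 nmol/s

α = 1 + [I]/Ki = 1 + 1.94/1.06 = 2.830.
For a competitive inhibitor, Vmax is unchanged and the apparent Km becomes α·Km: Km,app = 14.2 µM, Vmax,app = 3.87 nmol/s.
v = Vmax,app·[S]/(Km,app + [S]) = 3.87 × 2.02/(14.2 + 2.02) = 0.483 nmol/s.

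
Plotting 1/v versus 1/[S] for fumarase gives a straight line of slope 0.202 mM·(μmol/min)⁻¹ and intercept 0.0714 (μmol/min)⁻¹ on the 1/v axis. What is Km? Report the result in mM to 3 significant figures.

y-intercept = 1/Vmax ⇒ Vmax = 14.0 μmol/min; slope = Km/Vmax ⇒ Km = slope × Vmax.
Km = 0.202 × 14.0 = 2.83 mM.

2.83 mM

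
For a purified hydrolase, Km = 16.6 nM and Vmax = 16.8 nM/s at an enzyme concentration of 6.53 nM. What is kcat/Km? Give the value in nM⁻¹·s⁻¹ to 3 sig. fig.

kcat = Vmax/[E]total = 16.8/6.53 = 2.57 s⁻¹.
kcat/Km = 2.57/16.6 = 0.155 nM⁻¹·s⁻¹.

0.155 nM⁻¹·s⁻¹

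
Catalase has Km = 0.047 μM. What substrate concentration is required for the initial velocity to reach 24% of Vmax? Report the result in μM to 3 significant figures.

v/Vmax = [S]/(Km+[S]) = 0.24, so [S] = Km·0.24/(1 − 0.24) = 0.047 × 0.3158.
[S] = 0.0148 μM.

0.0148 μM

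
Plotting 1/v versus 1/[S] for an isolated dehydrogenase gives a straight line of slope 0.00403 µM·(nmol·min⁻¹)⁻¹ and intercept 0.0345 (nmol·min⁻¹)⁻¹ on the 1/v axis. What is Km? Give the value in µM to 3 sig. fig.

0.117 µM

y-intercept = 1/Vmax ⇒ Vmax = 29.0 nmol·min⁻¹; slope = Km/Vmax ⇒ Km = slope × Vmax.
Km = 0.00403 × 29.0 = 0.117 µM.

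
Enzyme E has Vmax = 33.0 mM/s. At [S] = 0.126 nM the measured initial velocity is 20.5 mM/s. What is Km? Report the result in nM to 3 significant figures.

0.0768 nM

From v = Vmax[S]/(Km+[S]), Km = [S](Vmax − v)/v.
Km = 0.126 × (33.0 − 20.5) / 20.5 = 1.575/20.5 = 0.0768 nM.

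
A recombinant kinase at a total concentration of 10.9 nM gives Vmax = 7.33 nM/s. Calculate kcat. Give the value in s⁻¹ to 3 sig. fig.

kcat = Vmax/[E]total = 7.33 nM/s / 10.9 nM = 0.672 s⁻¹.

0.672 s⁻¹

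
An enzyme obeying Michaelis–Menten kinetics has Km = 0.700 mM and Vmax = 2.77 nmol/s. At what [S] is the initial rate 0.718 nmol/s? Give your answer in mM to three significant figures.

0.245 mM

Rearranging v = Vmax[S]/(Km+[S]) gives [S] = Km·v/(Vmax − v).
[S] = 0.700 × 0.718 / (2.77 − 0.718) = 0.5026/2.052 = 0.245 mM.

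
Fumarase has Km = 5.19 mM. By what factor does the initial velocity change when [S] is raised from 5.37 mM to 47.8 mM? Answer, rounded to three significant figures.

1.77

Since Vmax cancels, v₂/v₁ = [S]₂(Km+[S]₁) / [S]₁(Km+[S]₂).
= 47.8×(5.19+5.37) / (5.37×(5.19+47.8)) = 504.8/284.6 = 1.77.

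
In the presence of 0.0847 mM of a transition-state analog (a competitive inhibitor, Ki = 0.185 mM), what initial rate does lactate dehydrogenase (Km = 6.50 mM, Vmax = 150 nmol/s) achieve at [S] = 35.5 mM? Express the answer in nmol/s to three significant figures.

α = 1 + [I]/Ki = 1 + 0.0847/0.185 = 1.458.
For a competitive inhibitor, Vmax is unchanged and the apparent Km becomes α·Km: Km,app = 9.48 mM, Vmax,app = 150 nmol/s.
v = Vmax,app·[S]/(Km,app + [S]) = 150 × 35.5/(9.48 + 35.5) = 118 nmol/s.

118 nmol/s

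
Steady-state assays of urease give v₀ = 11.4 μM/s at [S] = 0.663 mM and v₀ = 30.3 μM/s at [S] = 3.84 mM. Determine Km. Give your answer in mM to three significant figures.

2.03 mM

From v = Vmax[S]/(Km+[S]), each point gives Vmax = v(Km+[S])/[S].
Equating: 11.4(Km+0.663)/0.663 = 30.3(Km+3.84)/3.84.
17.19·Km + 11.4 = 7.891·Km + 30.3, so (17.19 − 7.891)·Km = 30.3 − 11.4.
Km = 18.90/9.304 = 2.03 mM; then Vmax = 11.4(2.03+0.663)/0.663 = 46.3 μM/s.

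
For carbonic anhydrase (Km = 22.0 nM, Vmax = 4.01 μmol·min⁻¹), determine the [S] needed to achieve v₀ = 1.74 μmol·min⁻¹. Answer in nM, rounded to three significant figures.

The required fractional saturation is v/Vmax = 1.74/4.01 = 0.4339.
Then [S]/(Km+[S]) = 0.4339 ⇒ [S] = 22.0 × 0.4339/(1 − 0.4339) = 16.9 nM.

16.9 nM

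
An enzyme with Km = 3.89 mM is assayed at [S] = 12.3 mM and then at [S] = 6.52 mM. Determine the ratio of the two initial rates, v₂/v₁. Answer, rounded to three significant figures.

Since Vmax cancels, v₂/v₁ = [S]₂(Km+[S]₁) / [S]₁(Km+[S]₂).
= 6.52×(3.89+12.3) / (12.3×(3.89+6.52)) = 105.6/128.0 = 0.824.

0.824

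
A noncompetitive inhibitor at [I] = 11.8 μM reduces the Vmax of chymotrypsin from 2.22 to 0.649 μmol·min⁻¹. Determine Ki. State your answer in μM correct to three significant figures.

4.87 μM

Noncompetitive: Vmax,app = Vmax/α with α = 1 + [I]/Ki.
α = Vmax/Vmax,app = 2.22/0.649 = 3.421.
Since α = 1 + [I]/Ki, [I]/Ki = 3.421 − 1 = 2.421 and Ki = 11.8/2.421 = 4.87 μM.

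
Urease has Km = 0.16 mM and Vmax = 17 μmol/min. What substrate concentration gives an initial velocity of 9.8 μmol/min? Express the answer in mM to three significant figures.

0.218 mM

The required fractional saturation is v/Vmax = 9.8/17 = 0.5765.
Then [S]/(Km+[S]) = 0.5765 ⇒ [S] = 0.16 × 0.5765/(1 − 0.5765) = 0.218 mM.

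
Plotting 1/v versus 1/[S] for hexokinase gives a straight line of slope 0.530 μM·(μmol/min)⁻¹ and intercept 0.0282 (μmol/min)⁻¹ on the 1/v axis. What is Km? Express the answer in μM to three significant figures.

y-intercept = 1/Vmax ⇒ Vmax = 35.5 μmol/min; slope = Km/Vmax ⇒ Km = slope × Vmax.
Km = 0.530 × 35.5 = 18.8 μM.

18.8 μM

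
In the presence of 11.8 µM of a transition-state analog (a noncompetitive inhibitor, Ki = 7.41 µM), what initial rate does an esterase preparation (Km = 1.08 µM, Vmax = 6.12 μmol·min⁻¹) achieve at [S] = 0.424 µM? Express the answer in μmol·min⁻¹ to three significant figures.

0.666 μmol·min⁻¹

α = 1 + [I]/Ki = 1 + 11.8/7.41 = 2.592.
For a noncompetitive inhibitor, Vmax is reduced to Vmax/α while Km is unchanged: Km,app = 1.08 µM, Vmax,app = 2.36 μmol·min⁻¹.
v = Vmax,app·[S]/(Km,app + [S]) = 2.36 × 0.424/(1.08 + 0.424) = 0.666 μmol·min⁻¹.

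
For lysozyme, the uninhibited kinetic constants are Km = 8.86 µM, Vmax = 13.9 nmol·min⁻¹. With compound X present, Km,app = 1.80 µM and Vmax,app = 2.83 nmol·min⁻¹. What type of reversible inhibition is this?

Both Km and Vmax decrease by the same factor (~4.92-fold) — characteristic of uncompetitive inhibition.

uncompetitive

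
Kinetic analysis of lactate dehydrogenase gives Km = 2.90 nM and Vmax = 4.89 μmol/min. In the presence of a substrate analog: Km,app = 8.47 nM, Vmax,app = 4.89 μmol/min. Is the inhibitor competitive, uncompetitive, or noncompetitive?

Km increases (2.90 → 8.47 nM) while Vmax is unchanged — the hallmark of competitive inhibition.

competitive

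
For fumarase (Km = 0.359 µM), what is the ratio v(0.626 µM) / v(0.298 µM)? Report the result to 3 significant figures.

The fractional saturations are [S]/(Km+[S]) = 0.298/0.6570 = 0.4536 and 0.626/0.9850 = 0.6355.
v₂/v₁ is just their ratio: 0.6355/0.4536 = 1.40.

1.40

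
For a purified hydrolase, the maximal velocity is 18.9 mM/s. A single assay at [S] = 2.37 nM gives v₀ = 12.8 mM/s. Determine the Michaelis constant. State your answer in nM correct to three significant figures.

v/Vmax = 12.8/18.9 = 0.6772 = [S]/(Km+[S]).
So Km + [S] = [S]/0.6772 = 3.499 nM, giving Km = 3.499 − 2.37 = 1.13 nM.

1.13 nM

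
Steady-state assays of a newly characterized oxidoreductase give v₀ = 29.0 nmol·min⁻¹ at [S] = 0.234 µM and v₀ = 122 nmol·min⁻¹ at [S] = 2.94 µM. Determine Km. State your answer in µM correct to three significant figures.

In reciprocal form, 1/v = (Km/Vmax)·(1/[S]) + 1/Vmax. The two points give (1/[S], 1/v) = (4.274, 0.03448) and (0.3401, 0.008197).
Slope = (0.03448 − 0.008197)/(4.274 − 0.3401) = 0.006683; intercept = 0.03448 − 0.006683×4.274 = 0.005924.
Vmax = 1/intercept = 169 nmol·min⁻¹; Km = slope × Vmax = 0.006683 × 169 = 1.13 µM.

1.13 µM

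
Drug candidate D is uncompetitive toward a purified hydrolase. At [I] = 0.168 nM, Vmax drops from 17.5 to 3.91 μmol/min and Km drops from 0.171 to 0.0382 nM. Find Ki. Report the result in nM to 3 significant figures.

0.0483 nM

Uncompetitive: Vmax,app = Vmax/α (and Km,app = Km/α) with α = 1 + [I]/Ki.
α = Vmax/Vmax,app = 17.5/3.91 = 4.476.
Ki = [I]/(α − 1) = 0.168/3.476 = 0.0483 nM.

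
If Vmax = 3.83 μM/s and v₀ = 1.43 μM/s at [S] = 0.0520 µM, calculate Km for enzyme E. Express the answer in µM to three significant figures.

0.0873 µM

From v = Vmax[S]/(Km+[S]), Km = [S](Vmax − v)/v.
Km = 0.0520 × (3.83 − 1.43) / 1.43 = 0.1248/1.43 = 0.0873 µM.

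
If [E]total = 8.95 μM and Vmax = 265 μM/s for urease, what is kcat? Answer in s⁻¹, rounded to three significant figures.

kcat = Vmax/[E]total = 265 μM/s / 8.95 μM = 29.6 s⁻¹.

29.6 s⁻¹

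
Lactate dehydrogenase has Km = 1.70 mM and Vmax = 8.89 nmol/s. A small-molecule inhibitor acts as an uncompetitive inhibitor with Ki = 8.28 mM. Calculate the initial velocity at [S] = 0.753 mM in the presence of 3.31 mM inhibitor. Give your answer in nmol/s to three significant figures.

α = 1 + [I]/Ki = 1 + 3.31/8.28 = 1.400.
For an uncompetitive inhibitor, both parameters are divided by α, giving Vmax/α and Km/α: Km,app = 1.21 mM, Vmax,app = 6.35 nmol/s.
v = Vmax,app·[S]/(Km,app + [S]) = 6.35 × 0.753/(1.21 + 0.753) = 2.43 nmol/s.

2.43 nmol/s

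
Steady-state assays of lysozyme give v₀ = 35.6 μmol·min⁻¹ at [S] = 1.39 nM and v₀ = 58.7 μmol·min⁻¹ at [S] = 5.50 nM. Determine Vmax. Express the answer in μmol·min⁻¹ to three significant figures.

75.2 μmol·min⁻¹

From v = Vmax[S]/(Km+[S]), each point gives Vmax = v(Km+[S])/[S].
Equating: 35.6(Km+1.39)/1.39 = 58.7(Km+5.50)/5.50.
25.61·Km + 35.6 = 10.67·Km + 58.7, so (25.61 − 10.67)·Km = 58.7 − 35.6.
Km = 23.10/14.94 = 1.55 nM; then Vmax = 35.6(1.55+1.39)/1.39 = 75.2 μmol·min⁻¹.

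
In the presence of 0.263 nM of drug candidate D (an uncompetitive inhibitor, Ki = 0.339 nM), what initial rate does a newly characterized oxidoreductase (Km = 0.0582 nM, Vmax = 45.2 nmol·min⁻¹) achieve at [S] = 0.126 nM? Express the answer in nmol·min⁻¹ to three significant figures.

20.2 nmol·min⁻¹

With α = 1 + [I]/Ki = 1 + 0.263/0.339 = 1.776, the uncompetitive rate law is v = (Vmax/α)·[S] / (Km/α + [S]).
v = (45.2/1.776)×0.126 / (0.0582/1.776 + 0.126) = 3.207/0.1588 = 20.2 nmol·min⁻¹.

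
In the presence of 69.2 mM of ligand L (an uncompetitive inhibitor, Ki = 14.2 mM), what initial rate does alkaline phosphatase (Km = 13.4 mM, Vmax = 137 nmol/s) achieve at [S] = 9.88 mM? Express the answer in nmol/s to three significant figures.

With α = 1 + [I]/Ki = 1 + 69.2/14.2 = 5.873, the uncompetitive rate law is v = (Vmax/α)·[S] / (Km/α + [S]).
v = (137/5.873)×9.88 / (13.4/5.873 + 9.88) = 230.5/12.16 = 19.0 nmol/s.

19.0 nmol/s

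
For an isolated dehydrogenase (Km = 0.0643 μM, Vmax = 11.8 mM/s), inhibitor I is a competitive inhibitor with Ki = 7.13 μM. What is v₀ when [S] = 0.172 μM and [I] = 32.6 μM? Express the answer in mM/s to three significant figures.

With α = 1 + [I]/Ki = 1 + 32.6/7.13 = 5.572, the competitive rate law is v = Vmax[S] / (αKm + [S]).
v = 11.8×0.172 / (5.572×0.0643 + 0.172) = 2.030/0.5303 = 3.83 mM/s.

3.83 mM/s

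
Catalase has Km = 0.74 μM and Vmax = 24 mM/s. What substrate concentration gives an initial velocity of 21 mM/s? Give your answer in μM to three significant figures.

5.18 μM

Rearranging v = Vmax[S]/(Km+[S]) gives [S] = Km·v/(Vmax − v).
[S] = 0.74 × 21 / (24 − 21) = 15.54/3.000 = 5.18 μM.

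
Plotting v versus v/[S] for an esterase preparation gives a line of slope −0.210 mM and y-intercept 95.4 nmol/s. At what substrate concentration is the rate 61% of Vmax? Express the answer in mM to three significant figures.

The Eadie–Hofstee slope gives Km = 0.210 mM (slope = −Km).
v/Vmax = [S]/(Km+[S]) = 0.61 ⇒ [S] = Km·0.61/(1−0.61) = 0.210 × 1.564 = 0.328 mM.

0.328 mM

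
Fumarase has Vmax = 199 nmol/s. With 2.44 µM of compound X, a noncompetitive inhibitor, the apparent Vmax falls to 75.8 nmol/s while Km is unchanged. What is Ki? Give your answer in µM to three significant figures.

Noncompetitive: Vmax,app = Vmax/α with α = 1 + [I]/Ki.
α = Vmax/Vmax,app = 199/75.8 = 2.625.
Since α = 1 + [I]/Ki, [I]/Ki = 2.625 − 1 = 1.625 and Ki = 2.44/1.625 = 1.50 µM.

1.50 µM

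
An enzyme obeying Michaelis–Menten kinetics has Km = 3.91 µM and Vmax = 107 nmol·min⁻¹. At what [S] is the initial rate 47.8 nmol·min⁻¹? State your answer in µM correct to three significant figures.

Rearranging v = Vmax[S]/(Km+[S]) gives [S] = Km·v/(Vmax − v).
[S] = 3.91 × 47.8 / (107 − 47.8) = 186.9/59.20 = 3.16 µM.

3.16 µM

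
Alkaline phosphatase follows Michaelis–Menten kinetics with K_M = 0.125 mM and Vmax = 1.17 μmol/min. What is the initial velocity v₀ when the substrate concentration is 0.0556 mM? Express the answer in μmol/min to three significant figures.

0.360 μmol/min

[S]/(Km+[S]) = 0.0556/0.1806 = 0.3079, the fractional saturation.
v = 0.3079 × Vmax = 0.3079 × 1.17 = 0.360 μmol/min.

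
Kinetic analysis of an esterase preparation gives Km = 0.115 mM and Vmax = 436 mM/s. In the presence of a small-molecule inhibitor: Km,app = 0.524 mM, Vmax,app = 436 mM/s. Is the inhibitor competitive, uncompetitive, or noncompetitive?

competitive

Km increases (0.115 → 0.524 mM) while Vmax is unchanged — the hallmark of competitive inhibition.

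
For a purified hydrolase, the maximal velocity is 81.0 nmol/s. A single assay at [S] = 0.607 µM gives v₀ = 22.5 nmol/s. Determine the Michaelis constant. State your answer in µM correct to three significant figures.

v/Vmax = 22.5/81.0 = 0.2778 = [S]/(Km+[S]).
So Km + [S] = [S]/0.2778 = 2.185 µM, giving Km = 2.185 − 0.607 = 1.58 µM.

1.58 µM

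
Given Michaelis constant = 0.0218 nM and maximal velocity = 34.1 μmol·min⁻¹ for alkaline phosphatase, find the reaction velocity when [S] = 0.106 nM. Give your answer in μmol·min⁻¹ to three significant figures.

28.3 μmol·min⁻¹

[S]/(Km+[S]) = 0.106/0.1278 = 0.8294, the fractional saturation.
v = 0.8294 × Vmax = 0.8294 × 34.1 = 28.3 μmol·min⁻¹.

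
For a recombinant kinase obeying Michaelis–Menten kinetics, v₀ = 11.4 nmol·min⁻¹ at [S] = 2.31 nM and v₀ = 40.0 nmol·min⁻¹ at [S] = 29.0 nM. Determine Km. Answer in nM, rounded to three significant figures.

From v = Vmax[S]/(Km+[S]), each point gives Vmax = v(Km+[S])/[S].
Equating: 11.4(Km+2.31)/2.31 = 40.0(Km+29.0)/29.0.
4.935·Km + 11.4 = 1.379·Km + 40.0, so (4.935 − 1.379)·Km = 40.0 − 11.4.
Km = 28.60/3.556 = 8.04 nM; then Vmax = 11.4(8.04+2.31)/2.31 = 51.1 nmol·min⁻¹.

8.04 nM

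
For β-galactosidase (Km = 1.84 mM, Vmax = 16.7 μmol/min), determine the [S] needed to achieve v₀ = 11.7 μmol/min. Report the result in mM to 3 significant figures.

The required fractional saturation is v/Vmax = 11.7/16.7 = 0.7006.
Then [S]/(Km+[S]) = 0.7006 ⇒ [S] = 1.84 × 0.7006/(1 − 0.7006) = 4.31 mM.

4.31 mM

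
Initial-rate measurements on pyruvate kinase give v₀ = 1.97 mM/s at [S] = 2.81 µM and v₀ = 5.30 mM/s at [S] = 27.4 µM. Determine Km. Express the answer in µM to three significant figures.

6.56 µM

From v = Vmax[S]/(Km+[S]), each point gives Vmax = v(Km+[S])/[S].
Equating: 1.97(Km+2.81)/2.81 = 5.30(Km+27.4)/27.4.
0.7011·Km + 1.97 = 0.1934·Km + 5.30, so (0.7011 − 0.1934)·Km = 5.30 − 1.97.
Km = 3.330/0.5076 = 6.56 µM; then Vmax = 1.97(6.56+2.81)/2.81 = 6.57 mM/s.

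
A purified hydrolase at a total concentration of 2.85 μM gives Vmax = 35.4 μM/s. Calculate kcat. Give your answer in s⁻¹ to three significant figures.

12.4 s⁻¹

kcat = Vmax/[E]total = 35.4 μM/s / 2.85 μM = 12.4 s⁻¹.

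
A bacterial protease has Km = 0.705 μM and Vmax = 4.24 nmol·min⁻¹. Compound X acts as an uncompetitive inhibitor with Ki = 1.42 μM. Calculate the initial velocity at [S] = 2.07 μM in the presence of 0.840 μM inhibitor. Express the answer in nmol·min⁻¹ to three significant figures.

2.19 nmol·min⁻¹

α = 1 + [I]/Ki = 1 + 0.840/1.42 = 1.592.
For an uncompetitive inhibitor, both parameters are divided by α, giving Vmax/α and Km/α: Km,app = 0.443 μM, Vmax,app = 2.66 nmol·min⁻¹.
v = Vmax,app·[S]/(Km,app + [S]) = 2.66 × 2.07/(0.443 + 2.07) = 2.19 nmol·min⁻¹.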